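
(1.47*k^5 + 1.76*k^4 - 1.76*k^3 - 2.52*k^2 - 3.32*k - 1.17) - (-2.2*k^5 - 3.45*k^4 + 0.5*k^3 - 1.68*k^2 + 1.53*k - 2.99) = 3.67*k^5 + 5.21*k^4 - 2.26*k^3 - 0.84*k^2 - 4.85*k + 1.82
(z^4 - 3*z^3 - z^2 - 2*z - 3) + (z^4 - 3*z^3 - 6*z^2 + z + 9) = 2*z^4 - 6*z^3 - 7*z^2 - z + 6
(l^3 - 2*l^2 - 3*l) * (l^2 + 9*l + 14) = l^5 + 7*l^4 - 7*l^3 - 55*l^2 - 42*l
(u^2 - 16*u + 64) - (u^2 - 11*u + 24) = 40 - 5*u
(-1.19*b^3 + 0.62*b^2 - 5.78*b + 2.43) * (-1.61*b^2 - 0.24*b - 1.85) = 1.9159*b^5 - 0.7126*b^4 + 11.3585*b^3 - 3.6721*b^2 + 10.1098*b - 4.4955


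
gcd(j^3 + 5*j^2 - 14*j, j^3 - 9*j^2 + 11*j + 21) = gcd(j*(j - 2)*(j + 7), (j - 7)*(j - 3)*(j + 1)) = 1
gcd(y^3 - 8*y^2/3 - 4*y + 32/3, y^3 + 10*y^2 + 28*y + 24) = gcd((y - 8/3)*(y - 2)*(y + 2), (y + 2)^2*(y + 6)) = y + 2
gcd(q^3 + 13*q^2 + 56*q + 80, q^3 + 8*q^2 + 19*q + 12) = q + 4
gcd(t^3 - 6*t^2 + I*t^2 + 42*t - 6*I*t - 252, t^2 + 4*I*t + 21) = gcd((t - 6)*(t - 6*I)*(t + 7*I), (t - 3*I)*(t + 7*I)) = t + 7*I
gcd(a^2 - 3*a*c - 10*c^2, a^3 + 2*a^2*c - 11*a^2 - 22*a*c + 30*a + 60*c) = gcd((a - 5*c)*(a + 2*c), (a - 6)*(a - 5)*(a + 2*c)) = a + 2*c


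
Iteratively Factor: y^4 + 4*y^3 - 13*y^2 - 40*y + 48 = (y + 4)*(y^3 - 13*y + 12) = (y - 3)*(y + 4)*(y^2 + 3*y - 4) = (y - 3)*(y - 1)*(y + 4)*(y + 4)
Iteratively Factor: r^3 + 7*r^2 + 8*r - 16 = (r - 1)*(r^2 + 8*r + 16) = (r - 1)*(r + 4)*(r + 4)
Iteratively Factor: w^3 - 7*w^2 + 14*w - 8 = (w - 2)*(w^2 - 5*w + 4) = (w - 2)*(w - 1)*(w - 4)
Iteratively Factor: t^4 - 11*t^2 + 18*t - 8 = (t - 2)*(t^3 + 2*t^2 - 7*t + 4) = (t - 2)*(t - 1)*(t^2 + 3*t - 4) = (t - 2)*(t - 1)^2*(t + 4)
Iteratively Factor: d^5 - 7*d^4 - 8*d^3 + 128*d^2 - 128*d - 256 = (d + 4)*(d^4 - 11*d^3 + 36*d^2 - 16*d - 64) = (d - 4)*(d + 4)*(d^3 - 7*d^2 + 8*d + 16) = (d - 4)*(d + 1)*(d + 4)*(d^2 - 8*d + 16) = (d - 4)^2*(d + 1)*(d + 4)*(d - 4)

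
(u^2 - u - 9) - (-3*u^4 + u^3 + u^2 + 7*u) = 3*u^4 - u^3 - 8*u - 9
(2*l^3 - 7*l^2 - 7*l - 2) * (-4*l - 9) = -8*l^4 + 10*l^3 + 91*l^2 + 71*l + 18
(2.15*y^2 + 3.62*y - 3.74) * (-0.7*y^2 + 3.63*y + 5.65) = -1.505*y^4 + 5.2705*y^3 + 27.9061*y^2 + 6.8768*y - 21.131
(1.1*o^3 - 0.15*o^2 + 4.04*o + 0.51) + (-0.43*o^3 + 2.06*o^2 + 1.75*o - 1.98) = 0.67*o^3 + 1.91*o^2 + 5.79*o - 1.47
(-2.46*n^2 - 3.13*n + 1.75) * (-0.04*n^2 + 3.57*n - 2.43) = 0.0984*n^4 - 8.657*n^3 - 5.2663*n^2 + 13.8534*n - 4.2525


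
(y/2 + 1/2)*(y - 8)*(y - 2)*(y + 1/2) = y^4/2 - 17*y^3/4 + 3*y^2/4 + 19*y/2 + 4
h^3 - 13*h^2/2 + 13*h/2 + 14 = (h - 4)*(h - 7/2)*(h + 1)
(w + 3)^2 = w^2 + 6*w + 9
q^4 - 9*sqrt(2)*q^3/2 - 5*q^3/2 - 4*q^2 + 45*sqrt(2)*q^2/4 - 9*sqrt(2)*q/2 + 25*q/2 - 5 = (q - 2)*(q - 1/2)*(q - 5*sqrt(2))*(q + sqrt(2)/2)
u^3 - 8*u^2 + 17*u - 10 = (u - 5)*(u - 2)*(u - 1)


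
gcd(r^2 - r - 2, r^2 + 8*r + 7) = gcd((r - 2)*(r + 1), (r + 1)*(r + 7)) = r + 1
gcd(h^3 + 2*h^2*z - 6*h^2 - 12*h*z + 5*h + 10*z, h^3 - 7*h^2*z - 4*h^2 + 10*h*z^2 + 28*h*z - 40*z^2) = 1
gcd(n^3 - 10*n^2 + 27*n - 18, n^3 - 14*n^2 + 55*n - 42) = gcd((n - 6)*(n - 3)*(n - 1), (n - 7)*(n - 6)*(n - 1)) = n^2 - 7*n + 6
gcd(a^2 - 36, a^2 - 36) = a^2 - 36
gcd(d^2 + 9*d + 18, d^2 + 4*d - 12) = d + 6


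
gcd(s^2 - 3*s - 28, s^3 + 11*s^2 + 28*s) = s + 4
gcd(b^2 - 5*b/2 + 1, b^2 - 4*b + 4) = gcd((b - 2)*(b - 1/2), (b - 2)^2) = b - 2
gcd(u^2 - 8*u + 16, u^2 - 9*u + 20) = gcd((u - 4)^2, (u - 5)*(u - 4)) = u - 4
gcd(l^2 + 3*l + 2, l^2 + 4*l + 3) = l + 1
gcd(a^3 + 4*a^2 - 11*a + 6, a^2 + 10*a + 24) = a + 6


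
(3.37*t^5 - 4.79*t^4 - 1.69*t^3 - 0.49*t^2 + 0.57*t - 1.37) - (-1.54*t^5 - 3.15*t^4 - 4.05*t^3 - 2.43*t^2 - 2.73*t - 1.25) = 4.91*t^5 - 1.64*t^4 + 2.36*t^3 + 1.94*t^2 + 3.3*t - 0.12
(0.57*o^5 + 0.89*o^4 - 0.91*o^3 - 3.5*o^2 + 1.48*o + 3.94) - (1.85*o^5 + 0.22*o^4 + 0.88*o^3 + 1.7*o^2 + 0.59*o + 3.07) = -1.28*o^5 + 0.67*o^4 - 1.79*o^3 - 5.2*o^2 + 0.89*o + 0.87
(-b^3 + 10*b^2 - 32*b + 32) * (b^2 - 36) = -b^5 + 10*b^4 + 4*b^3 - 328*b^2 + 1152*b - 1152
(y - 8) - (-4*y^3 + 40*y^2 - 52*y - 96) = 4*y^3 - 40*y^2 + 53*y + 88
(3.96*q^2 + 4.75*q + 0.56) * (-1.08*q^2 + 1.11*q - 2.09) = -4.2768*q^4 - 0.734400000000001*q^3 - 3.6087*q^2 - 9.3059*q - 1.1704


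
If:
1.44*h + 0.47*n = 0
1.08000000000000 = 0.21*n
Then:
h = -1.68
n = 5.14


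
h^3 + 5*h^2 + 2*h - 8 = (h - 1)*(h + 2)*(h + 4)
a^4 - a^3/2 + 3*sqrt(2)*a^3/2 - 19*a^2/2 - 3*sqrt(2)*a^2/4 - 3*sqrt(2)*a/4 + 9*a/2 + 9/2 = (a - 1)*(a + 1/2)*(a - 3*sqrt(2)/2)*(a + 3*sqrt(2))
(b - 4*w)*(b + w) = b^2 - 3*b*w - 4*w^2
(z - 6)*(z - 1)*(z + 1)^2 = z^4 - 5*z^3 - 7*z^2 + 5*z + 6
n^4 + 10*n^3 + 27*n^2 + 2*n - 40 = (n - 1)*(n + 2)*(n + 4)*(n + 5)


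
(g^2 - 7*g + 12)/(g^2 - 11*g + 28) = (g - 3)/(g - 7)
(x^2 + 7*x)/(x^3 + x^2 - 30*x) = (x + 7)/(x^2 + x - 30)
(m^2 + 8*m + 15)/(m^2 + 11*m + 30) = (m + 3)/(m + 6)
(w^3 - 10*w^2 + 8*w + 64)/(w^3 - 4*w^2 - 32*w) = (w^2 - 2*w - 8)/(w*(w + 4))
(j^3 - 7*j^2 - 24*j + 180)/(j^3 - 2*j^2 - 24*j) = (j^2 - j - 30)/(j*(j + 4))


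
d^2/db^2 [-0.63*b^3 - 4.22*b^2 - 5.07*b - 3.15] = -3.78*b - 8.44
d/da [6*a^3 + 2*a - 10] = 18*a^2 + 2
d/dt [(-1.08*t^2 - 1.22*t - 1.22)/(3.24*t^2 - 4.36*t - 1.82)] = (8.6616*t^2 + 11.8368*t - 3.0988)/(10.4976*t^4 - 28.2528*t^3 + 7.216*t^2 + 15.8704*t + 3.3124)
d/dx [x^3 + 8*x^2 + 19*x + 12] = 3*x^2 + 16*x + 19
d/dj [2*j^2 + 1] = 4*j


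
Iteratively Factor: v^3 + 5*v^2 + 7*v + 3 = (v + 1)*(v^2 + 4*v + 3) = (v + 1)*(v + 3)*(v + 1)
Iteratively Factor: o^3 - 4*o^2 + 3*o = (o - 1)*(o^2 - 3*o) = (o - 3)*(o - 1)*(o)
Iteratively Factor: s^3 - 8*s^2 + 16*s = (s - 4)*(s^2 - 4*s) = s*(s - 4)*(s - 4)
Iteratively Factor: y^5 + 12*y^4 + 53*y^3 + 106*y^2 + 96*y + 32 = (y + 4)*(y^4 + 8*y^3 + 21*y^2 + 22*y + 8) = (y + 4)^2*(y^3 + 4*y^2 + 5*y + 2) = (y + 1)*(y + 4)^2*(y^2 + 3*y + 2) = (y + 1)*(y + 2)*(y + 4)^2*(y + 1)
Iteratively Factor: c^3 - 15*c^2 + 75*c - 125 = (c - 5)*(c^2 - 10*c + 25) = (c - 5)^2*(c - 5)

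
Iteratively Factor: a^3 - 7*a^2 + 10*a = (a - 5)*(a^2 - 2*a) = a*(a - 5)*(a - 2)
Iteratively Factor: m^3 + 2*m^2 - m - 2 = (m - 1)*(m^2 + 3*m + 2) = (m - 1)*(m + 2)*(m + 1)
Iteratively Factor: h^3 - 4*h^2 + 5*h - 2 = (h - 1)*(h^2 - 3*h + 2) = (h - 1)^2*(h - 2)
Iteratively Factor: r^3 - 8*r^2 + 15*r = (r)*(r^2 - 8*r + 15) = r*(r - 5)*(r - 3)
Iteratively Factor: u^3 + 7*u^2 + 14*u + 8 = (u + 4)*(u^2 + 3*u + 2) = (u + 1)*(u + 4)*(u + 2)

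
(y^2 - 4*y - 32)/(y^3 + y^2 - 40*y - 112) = (y - 8)/(y^2 - 3*y - 28)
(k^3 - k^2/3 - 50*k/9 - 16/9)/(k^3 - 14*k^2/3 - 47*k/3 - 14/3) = (k - 8/3)/(k - 7)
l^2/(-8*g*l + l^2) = -l/(8*g - l)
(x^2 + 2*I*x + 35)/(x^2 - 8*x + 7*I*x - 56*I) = (x - 5*I)/(x - 8)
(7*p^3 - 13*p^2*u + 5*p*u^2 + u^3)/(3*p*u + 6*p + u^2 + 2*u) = (7*p^3 - 13*p^2*u + 5*p*u^2 + u^3)/(3*p*u + 6*p + u^2 + 2*u)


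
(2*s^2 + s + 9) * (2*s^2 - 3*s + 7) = 4*s^4 - 4*s^3 + 29*s^2 - 20*s + 63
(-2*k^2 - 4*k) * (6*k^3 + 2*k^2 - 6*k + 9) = -12*k^5 - 28*k^4 + 4*k^3 + 6*k^2 - 36*k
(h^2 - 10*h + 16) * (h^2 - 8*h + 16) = h^4 - 18*h^3 + 112*h^2 - 288*h + 256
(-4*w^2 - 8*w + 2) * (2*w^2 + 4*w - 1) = -8*w^4 - 32*w^3 - 24*w^2 + 16*w - 2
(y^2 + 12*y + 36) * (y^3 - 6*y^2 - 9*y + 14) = y^5 + 6*y^4 - 45*y^3 - 310*y^2 - 156*y + 504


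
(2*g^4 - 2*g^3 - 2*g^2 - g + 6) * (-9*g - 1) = -18*g^5 + 16*g^4 + 20*g^3 + 11*g^2 - 53*g - 6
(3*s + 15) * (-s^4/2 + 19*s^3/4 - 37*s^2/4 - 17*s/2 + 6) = -3*s^5/2 + 27*s^4/4 + 87*s^3/2 - 657*s^2/4 - 219*s/2 + 90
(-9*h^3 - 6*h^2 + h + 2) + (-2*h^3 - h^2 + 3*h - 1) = -11*h^3 - 7*h^2 + 4*h + 1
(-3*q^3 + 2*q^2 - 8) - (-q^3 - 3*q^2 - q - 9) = -2*q^3 + 5*q^2 + q + 1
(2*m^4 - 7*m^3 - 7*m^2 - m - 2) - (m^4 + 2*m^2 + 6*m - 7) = m^4 - 7*m^3 - 9*m^2 - 7*m + 5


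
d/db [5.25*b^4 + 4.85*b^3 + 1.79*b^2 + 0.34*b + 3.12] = 21.0*b^3 + 14.55*b^2 + 3.58*b + 0.34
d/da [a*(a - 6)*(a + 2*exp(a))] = 2*a^2*exp(a) + 3*a^2 - 8*a*exp(a) - 12*a - 12*exp(a)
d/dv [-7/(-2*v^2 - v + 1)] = 7*(-4*v - 1)/(2*v^2 + v - 1)^2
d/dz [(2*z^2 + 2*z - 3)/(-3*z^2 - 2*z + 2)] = 2*(z^2 - 5*z - 1)/(9*z^4 + 12*z^3 - 8*z^2 - 8*z + 4)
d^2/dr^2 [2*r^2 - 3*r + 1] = 4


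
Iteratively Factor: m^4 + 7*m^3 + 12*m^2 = (m + 4)*(m^3 + 3*m^2) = m*(m + 4)*(m^2 + 3*m) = m*(m + 3)*(m + 4)*(m)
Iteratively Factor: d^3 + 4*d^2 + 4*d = (d + 2)*(d^2 + 2*d) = (d + 2)^2*(d)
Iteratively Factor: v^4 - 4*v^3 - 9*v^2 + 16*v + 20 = (v + 1)*(v^3 - 5*v^2 - 4*v + 20) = (v + 1)*(v + 2)*(v^2 - 7*v + 10) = (v - 2)*(v + 1)*(v + 2)*(v - 5)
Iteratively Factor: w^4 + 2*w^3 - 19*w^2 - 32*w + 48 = (w - 1)*(w^3 + 3*w^2 - 16*w - 48) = (w - 4)*(w - 1)*(w^2 + 7*w + 12) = (w - 4)*(w - 1)*(w + 3)*(w + 4)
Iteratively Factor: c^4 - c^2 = (c - 1)*(c^3 + c^2) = (c - 1)*(c + 1)*(c^2) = c*(c - 1)*(c + 1)*(c)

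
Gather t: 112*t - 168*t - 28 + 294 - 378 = -56*t - 112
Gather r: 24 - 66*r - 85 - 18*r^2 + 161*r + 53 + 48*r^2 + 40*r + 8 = 30*r^2 + 135*r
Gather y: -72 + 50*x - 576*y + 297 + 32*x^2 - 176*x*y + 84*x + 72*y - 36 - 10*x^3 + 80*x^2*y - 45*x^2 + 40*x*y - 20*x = -10*x^3 - 13*x^2 + 114*x + y*(80*x^2 - 136*x - 504) + 189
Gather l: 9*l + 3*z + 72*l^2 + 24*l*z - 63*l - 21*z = 72*l^2 + l*(24*z - 54) - 18*z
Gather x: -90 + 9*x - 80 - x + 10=8*x - 160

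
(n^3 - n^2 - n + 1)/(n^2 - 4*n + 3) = (n^2 - 1)/(n - 3)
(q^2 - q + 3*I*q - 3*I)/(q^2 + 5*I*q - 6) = (q - 1)/(q + 2*I)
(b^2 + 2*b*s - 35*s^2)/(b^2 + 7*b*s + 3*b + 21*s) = (b - 5*s)/(b + 3)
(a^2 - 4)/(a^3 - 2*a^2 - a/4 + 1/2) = 4*(a + 2)/(4*a^2 - 1)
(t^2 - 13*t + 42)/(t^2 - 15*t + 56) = (t - 6)/(t - 8)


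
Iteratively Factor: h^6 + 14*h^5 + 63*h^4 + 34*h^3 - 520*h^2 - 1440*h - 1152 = (h + 4)*(h^5 + 10*h^4 + 23*h^3 - 58*h^2 - 288*h - 288) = (h + 4)^2*(h^4 + 6*h^3 - h^2 - 54*h - 72) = (h + 4)^3*(h^3 + 2*h^2 - 9*h - 18) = (h + 3)*(h + 4)^3*(h^2 - h - 6) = (h + 2)*(h + 3)*(h + 4)^3*(h - 3)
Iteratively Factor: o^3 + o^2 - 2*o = (o)*(o^2 + o - 2) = o*(o + 2)*(o - 1)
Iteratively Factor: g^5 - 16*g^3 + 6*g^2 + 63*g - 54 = (g - 1)*(g^4 + g^3 - 15*g^2 - 9*g + 54) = (g - 2)*(g - 1)*(g^3 + 3*g^2 - 9*g - 27) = (g - 2)*(g - 1)*(g + 3)*(g^2 - 9) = (g - 3)*(g - 2)*(g - 1)*(g + 3)*(g + 3)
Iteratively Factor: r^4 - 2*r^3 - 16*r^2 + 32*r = (r - 4)*(r^3 + 2*r^2 - 8*r) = r*(r - 4)*(r^2 + 2*r - 8) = r*(r - 4)*(r - 2)*(r + 4)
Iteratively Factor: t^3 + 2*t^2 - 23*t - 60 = (t + 4)*(t^2 - 2*t - 15) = (t - 5)*(t + 4)*(t + 3)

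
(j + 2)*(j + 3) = j^2 + 5*j + 6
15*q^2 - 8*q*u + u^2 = (-5*q + u)*(-3*q + u)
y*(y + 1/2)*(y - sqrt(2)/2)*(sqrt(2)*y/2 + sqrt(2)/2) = sqrt(2)*y^4/2 - y^3/2 + 3*sqrt(2)*y^3/4 - 3*y^2/4 + sqrt(2)*y^2/4 - y/4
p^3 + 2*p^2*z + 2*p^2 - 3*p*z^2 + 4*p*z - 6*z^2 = (p + 2)*(p - z)*(p + 3*z)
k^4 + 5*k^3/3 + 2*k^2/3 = k^2*(k + 2/3)*(k + 1)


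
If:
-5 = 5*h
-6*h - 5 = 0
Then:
No Solution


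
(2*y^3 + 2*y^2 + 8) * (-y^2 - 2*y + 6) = -2*y^5 - 6*y^4 + 8*y^3 + 4*y^2 - 16*y + 48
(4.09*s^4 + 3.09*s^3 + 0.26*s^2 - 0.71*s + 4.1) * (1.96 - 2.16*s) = -8.8344*s^5 + 1.342*s^4 + 5.4948*s^3 + 2.0432*s^2 - 10.2476*s + 8.036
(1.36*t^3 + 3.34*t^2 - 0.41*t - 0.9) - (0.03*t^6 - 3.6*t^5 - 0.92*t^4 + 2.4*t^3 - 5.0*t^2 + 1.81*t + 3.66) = -0.03*t^6 + 3.6*t^5 + 0.92*t^4 - 1.04*t^3 + 8.34*t^2 - 2.22*t - 4.56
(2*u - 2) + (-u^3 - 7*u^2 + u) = -u^3 - 7*u^2 + 3*u - 2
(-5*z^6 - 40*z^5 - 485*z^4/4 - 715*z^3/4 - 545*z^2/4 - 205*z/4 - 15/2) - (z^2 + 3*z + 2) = -5*z^6 - 40*z^5 - 485*z^4/4 - 715*z^3/4 - 549*z^2/4 - 217*z/4 - 19/2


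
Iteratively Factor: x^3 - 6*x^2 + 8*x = (x - 4)*(x^2 - 2*x) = x*(x - 4)*(x - 2)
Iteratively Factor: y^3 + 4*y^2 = (y + 4)*(y^2) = y*(y + 4)*(y)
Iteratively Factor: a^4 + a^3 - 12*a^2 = (a)*(a^3 + a^2 - 12*a) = a*(a + 4)*(a^2 - 3*a) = a^2*(a + 4)*(a - 3)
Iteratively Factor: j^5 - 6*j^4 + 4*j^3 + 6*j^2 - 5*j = (j)*(j^4 - 6*j^3 + 4*j^2 + 6*j - 5) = j*(j + 1)*(j^3 - 7*j^2 + 11*j - 5) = j*(j - 1)*(j + 1)*(j^2 - 6*j + 5) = j*(j - 5)*(j - 1)*(j + 1)*(j - 1)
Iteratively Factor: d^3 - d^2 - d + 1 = (d - 1)*(d^2 - 1) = (d - 1)*(d + 1)*(d - 1)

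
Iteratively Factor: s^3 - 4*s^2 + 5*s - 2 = (s - 2)*(s^2 - 2*s + 1) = (s - 2)*(s - 1)*(s - 1)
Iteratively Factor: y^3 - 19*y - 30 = (y + 2)*(y^2 - 2*y - 15) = (y - 5)*(y + 2)*(y + 3)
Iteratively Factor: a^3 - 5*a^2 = (a - 5)*(a^2) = a*(a - 5)*(a)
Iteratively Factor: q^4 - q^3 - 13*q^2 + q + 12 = (q + 3)*(q^3 - 4*q^2 - q + 4) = (q - 1)*(q + 3)*(q^2 - 3*q - 4) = (q - 4)*(q - 1)*(q + 3)*(q + 1)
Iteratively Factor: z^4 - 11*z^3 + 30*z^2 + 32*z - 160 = (z - 4)*(z^3 - 7*z^2 + 2*z + 40) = (z - 4)^2*(z^2 - 3*z - 10) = (z - 5)*(z - 4)^2*(z + 2)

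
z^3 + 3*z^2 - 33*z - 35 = (z - 5)*(z + 1)*(z + 7)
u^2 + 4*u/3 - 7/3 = (u - 1)*(u + 7/3)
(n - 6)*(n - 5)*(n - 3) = n^3 - 14*n^2 + 63*n - 90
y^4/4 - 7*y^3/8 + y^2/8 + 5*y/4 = y*(y/4 + 1/4)*(y - 5/2)*(y - 2)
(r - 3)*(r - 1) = r^2 - 4*r + 3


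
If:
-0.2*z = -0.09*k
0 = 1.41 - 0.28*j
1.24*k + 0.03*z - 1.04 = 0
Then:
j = 5.04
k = 0.83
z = 0.37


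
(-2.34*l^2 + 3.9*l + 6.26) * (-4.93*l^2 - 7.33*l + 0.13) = 11.5362*l^4 - 2.0748*l^3 - 59.753*l^2 - 45.3788*l + 0.8138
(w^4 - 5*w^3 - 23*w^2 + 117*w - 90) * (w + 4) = w^5 - w^4 - 43*w^3 + 25*w^2 + 378*w - 360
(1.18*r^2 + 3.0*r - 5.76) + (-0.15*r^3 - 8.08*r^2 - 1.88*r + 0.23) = -0.15*r^3 - 6.9*r^2 + 1.12*r - 5.53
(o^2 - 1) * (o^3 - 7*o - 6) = o^5 - 8*o^3 - 6*o^2 + 7*o + 6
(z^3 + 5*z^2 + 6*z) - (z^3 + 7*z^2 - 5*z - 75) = -2*z^2 + 11*z + 75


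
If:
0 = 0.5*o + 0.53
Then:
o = -1.06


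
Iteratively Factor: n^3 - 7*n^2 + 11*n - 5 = (n - 1)*(n^2 - 6*n + 5) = (n - 1)^2*(n - 5)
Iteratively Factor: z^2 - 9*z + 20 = (z - 4)*(z - 5)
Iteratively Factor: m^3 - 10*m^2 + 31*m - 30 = (m - 3)*(m^2 - 7*m + 10) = (m - 5)*(m - 3)*(m - 2)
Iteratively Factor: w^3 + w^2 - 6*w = (w + 3)*(w^2 - 2*w) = (w - 2)*(w + 3)*(w)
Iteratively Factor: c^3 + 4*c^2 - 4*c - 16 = (c + 2)*(c^2 + 2*c - 8) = (c - 2)*(c + 2)*(c + 4)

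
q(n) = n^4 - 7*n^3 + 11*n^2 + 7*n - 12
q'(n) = 4*n^3 - 21*n^2 + 22*n + 7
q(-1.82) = 64.87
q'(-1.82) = -126.71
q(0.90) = -1.24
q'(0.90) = 12.71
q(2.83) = 1.39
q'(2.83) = -8.27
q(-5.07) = 1808.27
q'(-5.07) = -1165.64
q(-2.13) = 111.22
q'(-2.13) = -173.79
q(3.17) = -1.28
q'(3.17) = -6.87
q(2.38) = 4.68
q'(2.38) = -5.67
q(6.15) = 249.38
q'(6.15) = 278.46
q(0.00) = -12.00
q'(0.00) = 7.00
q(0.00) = -12.00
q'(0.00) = 7.00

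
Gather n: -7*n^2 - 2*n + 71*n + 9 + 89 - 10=-7*n^2 + 69*n + 88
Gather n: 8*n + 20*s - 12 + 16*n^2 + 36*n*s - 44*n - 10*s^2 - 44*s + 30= 16*n^2 + n*(36*s - 36) - 10*s^2 - 24*s + 18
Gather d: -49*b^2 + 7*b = -49*b^2 + 7*b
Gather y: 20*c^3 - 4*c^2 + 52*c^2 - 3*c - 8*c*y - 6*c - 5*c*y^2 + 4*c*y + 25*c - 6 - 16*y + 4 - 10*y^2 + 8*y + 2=20*c^3 + 48*c^2 + 16*c + y^2*(-5*c - 10) + y*(-4*c - 8)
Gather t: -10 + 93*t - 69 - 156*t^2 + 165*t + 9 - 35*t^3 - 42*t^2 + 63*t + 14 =-35*t^3 - 198*t^2 + 321*t - 56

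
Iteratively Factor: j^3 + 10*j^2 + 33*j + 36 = (j + 3)*(j^2 + 7*j + 12) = (j + 3)*(j + 4)*(j + 3)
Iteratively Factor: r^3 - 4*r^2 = (r)*(r^2 - 4*r) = r^2*(r - 4)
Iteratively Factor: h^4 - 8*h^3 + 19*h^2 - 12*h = (h)*(h^3 - 8*h^2 + 19*h - 12) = h*(h - 4)*(h^2 - 4*h + 3) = h*(h - 4)*(h - 3)*(h - 1)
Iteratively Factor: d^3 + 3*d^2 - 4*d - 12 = (d - 2)*(d^2 + 5*d + 6) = (d - 2)*(d + 3)*(d + 2)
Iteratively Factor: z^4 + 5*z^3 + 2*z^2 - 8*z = (z - 1)*(z^3 + 6*z^2 + 8*z) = (z - 1)*(z + 2)*(z^2 + 4*z) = z*(z - 1)*(z + 2)*(z + 4)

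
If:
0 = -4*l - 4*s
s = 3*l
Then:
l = 0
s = 0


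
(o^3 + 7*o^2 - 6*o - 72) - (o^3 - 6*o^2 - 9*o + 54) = 13*o^2 + 3*o - 126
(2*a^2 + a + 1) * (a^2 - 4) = 2*a^4 + a^3 - 7*a^2 - 4*a - 4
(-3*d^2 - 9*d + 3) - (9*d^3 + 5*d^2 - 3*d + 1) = -9*d^3 - 8*d^2 - 6*d + 2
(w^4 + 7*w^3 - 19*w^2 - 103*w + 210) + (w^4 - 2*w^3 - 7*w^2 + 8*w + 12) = 2*w^4 + 5*w^3 - 26*w^2 - 95*w + 222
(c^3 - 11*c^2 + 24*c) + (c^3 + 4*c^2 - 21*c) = 2*c^3 - 7*c^2 + 3*c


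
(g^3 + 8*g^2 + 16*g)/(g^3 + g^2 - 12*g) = (g + 4)/(g - 3)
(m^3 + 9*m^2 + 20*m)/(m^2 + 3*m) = (m^2 + 9*m + 20)/(m + 3)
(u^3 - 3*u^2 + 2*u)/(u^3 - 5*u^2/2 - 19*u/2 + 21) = 2*u*(u - 1)/(2*u^2 - u - 21)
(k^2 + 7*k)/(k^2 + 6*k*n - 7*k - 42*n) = k*(k + 7)/(k^2 + 6*k*n - 7*k - 42*n)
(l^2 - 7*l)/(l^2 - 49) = l/(l + 7)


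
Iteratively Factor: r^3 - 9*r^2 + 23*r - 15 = (r - 3)*(r^2 - 6*r + 5) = (r - 5)*(r - 3)*(r - 1)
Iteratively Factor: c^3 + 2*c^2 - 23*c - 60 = (c - 5)*(c^2 + 7*c + 12) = (c - 5)*(c + 3)*(c + 4)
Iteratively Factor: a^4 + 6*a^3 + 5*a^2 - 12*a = (a - 1)*(a^3 + 7*a^2 + 12*a) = a*(a - 1)*(a^2 + 7*a + 12) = a*(a - 1)*(a + 4)*(a + 3)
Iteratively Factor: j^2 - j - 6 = (j - 3)*(j + 2)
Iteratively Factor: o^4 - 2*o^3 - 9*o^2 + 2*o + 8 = (o - 1)*(o^3 - o^2 - 10*o - 8) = (o - 1)*(o + 1)*(o^2 - 2*o - 8) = (o - 4)*(o - 1)*(o + 1)*(o + 2)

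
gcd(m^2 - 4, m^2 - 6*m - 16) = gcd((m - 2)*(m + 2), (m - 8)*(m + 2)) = m + 2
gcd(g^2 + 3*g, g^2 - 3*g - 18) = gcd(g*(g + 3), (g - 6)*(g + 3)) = g + 3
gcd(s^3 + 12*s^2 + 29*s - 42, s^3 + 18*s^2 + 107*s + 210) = s^2 + 13*s + 42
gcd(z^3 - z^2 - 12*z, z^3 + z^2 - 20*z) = z^2 - 4*z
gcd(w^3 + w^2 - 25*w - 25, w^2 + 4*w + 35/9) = 1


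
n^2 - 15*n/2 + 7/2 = (n - 7)*(n - 1/2)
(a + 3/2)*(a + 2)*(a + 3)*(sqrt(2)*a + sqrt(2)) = sqrt(2)*a^4 + 15*sqrt(2)*a^3/2 + 20*sqrt(2)*a^2 + 45*sqrt(2)*a/2 + 9*sqrt(2)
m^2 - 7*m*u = m*(m - 7*u)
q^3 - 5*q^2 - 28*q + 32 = (q - 8)*(q - 1)*(q + 4)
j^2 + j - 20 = (j - 4)*(j + 5)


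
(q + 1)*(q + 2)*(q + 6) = q^3 + 9*q^2 + 20*q + 12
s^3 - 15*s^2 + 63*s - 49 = (s - 7)^2*(s - 1)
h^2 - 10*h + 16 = (h - 8)*(h - 2)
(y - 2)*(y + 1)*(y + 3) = y^3 + 2*y^2 - 5*y - 6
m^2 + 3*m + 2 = (m + 1)*(m + 2)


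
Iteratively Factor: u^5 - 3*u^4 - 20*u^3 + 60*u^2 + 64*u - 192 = (u + 2)*(u^4 - 5*u^3 - 10*u^2 + 80*u - 96) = (u + 2)*(u + 4)*(u^3 - 9*u^2 + 26*u - 24) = (u - 3)*(u + 2)*(u + 4)*(u^2 - 6*u + 8) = (u - 4)*(u - 3)*(u + 2)*(u + 4)*(u - 2)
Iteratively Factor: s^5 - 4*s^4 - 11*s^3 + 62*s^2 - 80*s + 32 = (s - 1)*(s^4 - 3*s^3 - 14*s^2 + 48*s - 32) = (s - 1)*(s + 4)*(s^3 - 7*s^2 + 14*s - 8) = (s - 1)^2*(s + 4)*(s^2 - 6*s + 8) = (s - 4)*(s - 1)^2*(s + 4)*(s - 2)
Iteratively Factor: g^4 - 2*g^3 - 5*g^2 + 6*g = (g + 2)*(g^3 - 4*g^2 + 3*g) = (g - 3)*(g + 2)*(g^2 - g) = (g - 3)*(g - 1)*(g + 2)*(g)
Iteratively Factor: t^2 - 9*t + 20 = (t - 5)*(t - 4)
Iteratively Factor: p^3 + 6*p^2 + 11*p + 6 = (p + 1)*(p^2 + 5*p + 6) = (p + 1)*(p + 2)*(p + 3)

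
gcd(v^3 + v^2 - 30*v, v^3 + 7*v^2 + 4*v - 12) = v + 6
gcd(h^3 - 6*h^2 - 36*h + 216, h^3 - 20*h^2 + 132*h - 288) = h^2 - 12*h + 36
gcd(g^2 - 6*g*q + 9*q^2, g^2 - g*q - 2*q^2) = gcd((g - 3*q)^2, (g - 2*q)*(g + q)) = 1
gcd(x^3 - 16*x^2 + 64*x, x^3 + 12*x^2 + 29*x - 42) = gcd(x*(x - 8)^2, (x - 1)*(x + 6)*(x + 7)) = 1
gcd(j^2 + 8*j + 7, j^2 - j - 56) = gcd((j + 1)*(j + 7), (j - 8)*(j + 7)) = j + 7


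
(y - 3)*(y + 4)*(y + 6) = y^3 + 7*y^2 - 6*y - 72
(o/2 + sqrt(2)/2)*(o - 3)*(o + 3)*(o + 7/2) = o^4/2 + sqrt(2)*o^3/2 + 7*o^3/4 - 9*o^2/2 + 7*sqrt(2)*o^2/4 - 63*o/4 - 9*sqrt(2)*o/2 - 63*sqrt(2)/4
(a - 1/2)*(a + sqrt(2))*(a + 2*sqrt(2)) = a^3 - a^2/2 + 3*sqrt(2)*a^2 - 3*sqrt(2)*a/2 + 4*a - 2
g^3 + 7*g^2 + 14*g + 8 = (g + 1)*(g + 2)*(g + 4)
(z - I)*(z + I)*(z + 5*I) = z^3 + 5*I*z^2 + z + 5*I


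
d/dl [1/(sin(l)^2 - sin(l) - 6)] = (1 - 2*sin(l))*cos(l)/(sin(l) + cos(l)^2 + 5)^2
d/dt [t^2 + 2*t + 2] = 2*t + 2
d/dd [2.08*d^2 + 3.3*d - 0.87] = 4.16*d + 3.3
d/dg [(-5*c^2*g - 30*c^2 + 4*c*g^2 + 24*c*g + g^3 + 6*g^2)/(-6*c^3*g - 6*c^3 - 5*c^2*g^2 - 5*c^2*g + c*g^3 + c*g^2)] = ((5*c^2 - 8*c*g - 24*c - 3*g^2 - 12*g)*(6*c^2*g + 6*c^2 + 5*c*g^2 + 5*c*g - g^3 - g^2) + (6*c^2 + 10*c*g + 5*c - 3*g^2 - 2*g)*(-5*c^2*g - 30*c^2 + 4*c*g^2 + 24*c*g + g^3 + 6*g^2))/(c*(6*c^2*g + 6*c^2 + 5*c*g^2 + 5*c*g - g^3 - g^2)^2)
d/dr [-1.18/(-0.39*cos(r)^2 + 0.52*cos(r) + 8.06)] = (0.9204*cos(r) - 0.6136)*sin(r)/(-0.39*cos(r)^2 + 0.52*cos(r) + 8.06)^2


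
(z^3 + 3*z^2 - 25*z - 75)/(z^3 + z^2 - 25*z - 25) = (z + 3)/(z + 1)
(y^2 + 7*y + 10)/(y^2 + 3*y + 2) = (y + 5)/(y + 1)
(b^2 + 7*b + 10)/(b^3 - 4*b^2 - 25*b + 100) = (b + 2)/(b^2 - 9*b + 20)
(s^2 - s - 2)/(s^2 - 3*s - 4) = (s - 2)/(s - 4)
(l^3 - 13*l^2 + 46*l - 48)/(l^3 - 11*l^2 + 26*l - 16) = (l - 3)/(l - 1)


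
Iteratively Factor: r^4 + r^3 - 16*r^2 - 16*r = (r)*(r^3 + r^2 - 16*r - 16) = r*(r + 4)*(r^2 - 3*r - 4) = r*(r - 4)*(r + 4)*(r + 1)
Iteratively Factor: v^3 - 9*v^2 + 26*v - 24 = (v - 2)*(v^2 - 7*v + 12) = (v - 4)*(v - 2)*(v - 3)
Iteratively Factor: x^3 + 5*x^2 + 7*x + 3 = (x + 1)*(x^2 + 4*x + 3) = (x + 1)^2*(x + 3)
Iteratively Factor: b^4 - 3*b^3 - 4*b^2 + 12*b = (b - 3)*(b^3 - 4*b) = (b - 3)*(b + 2)*(b^2 - 2*b) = b*(b - 3)*(b + 2)*(b - 2)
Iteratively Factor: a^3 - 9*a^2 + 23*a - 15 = (a - 1)*(a^2 - 8*a + 15) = (a - 3)*(a - 1)*(a - 5)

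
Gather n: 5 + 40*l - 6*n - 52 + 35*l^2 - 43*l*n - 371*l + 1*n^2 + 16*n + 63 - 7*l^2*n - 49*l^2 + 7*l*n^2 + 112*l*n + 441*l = -14*l^2 + 110*l + n^2*(7*l + 1) + n*(-7*l^2 + 69*l + 10) + 16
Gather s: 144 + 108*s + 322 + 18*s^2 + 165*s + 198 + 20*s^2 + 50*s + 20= 38*s^2 + 323*s + 684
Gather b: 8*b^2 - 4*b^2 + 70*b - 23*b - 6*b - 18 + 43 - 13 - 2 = 4*b^2 + 41*b + 10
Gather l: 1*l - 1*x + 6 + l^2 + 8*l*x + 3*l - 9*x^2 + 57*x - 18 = l^2 + l*(8*x + 4) - 9*x^2 + 56*x - 12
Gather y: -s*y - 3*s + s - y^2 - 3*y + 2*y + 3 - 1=-2*s - y^2 + y*(-s - 1) + 2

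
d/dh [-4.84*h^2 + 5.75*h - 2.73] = 5.75 - 9.68*h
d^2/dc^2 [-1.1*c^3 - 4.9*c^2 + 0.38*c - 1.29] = -6.6*c - 9.8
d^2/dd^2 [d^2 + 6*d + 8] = 2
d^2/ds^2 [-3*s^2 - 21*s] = -6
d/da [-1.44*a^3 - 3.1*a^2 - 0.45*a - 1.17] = -4.32*a^2 - 6.2*a - 0.45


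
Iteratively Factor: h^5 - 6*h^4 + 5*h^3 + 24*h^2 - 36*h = (h + 2)*(h^4 - 8*h^3 + 21*h^2 - 18*h) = h*(h + 2)*(h^3 - 8*h^2 + 21*h - 18) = h*(h - 2)*(h + 2)*(h^2 - 6*h + 9) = h*(h - 3)*(h - 2)*(h + 2)*(h - 3)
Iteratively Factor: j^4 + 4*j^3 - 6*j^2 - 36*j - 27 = (j + 3)*(j^3 + j^2 - 9*j - 9) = (j + 3)^2*(j^2 - 2*j - 3) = (j - 3)*(j + 3)^2*(j + 1)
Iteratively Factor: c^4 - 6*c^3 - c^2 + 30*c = (c - 3)*(c^3 - 3*c^2 - 10*c) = c*(c - 3)*(c^2 - 3*c - 10) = c*(c - 3)*(c + 2)*(c - 5)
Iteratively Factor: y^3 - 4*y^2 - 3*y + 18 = (y + 2)*(y^2 - 6*y + 9) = (y - 3)*(y + 2)*(y - 3)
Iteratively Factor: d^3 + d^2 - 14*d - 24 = (d + 2)*(d^2 - d - 12) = (d - 4)*(d + 2)*(d + 3)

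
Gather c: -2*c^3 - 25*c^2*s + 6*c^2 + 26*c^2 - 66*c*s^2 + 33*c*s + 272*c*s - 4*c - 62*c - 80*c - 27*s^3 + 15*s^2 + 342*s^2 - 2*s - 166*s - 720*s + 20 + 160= -2*c^3 + c^2*(32 - 25*s) + c*(-66*s^2 + 305*s - 146) - 27*s^3 + 357*s^2 - 888*s + 180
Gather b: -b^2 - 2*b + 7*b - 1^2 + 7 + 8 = -b^2 + 5*b + 14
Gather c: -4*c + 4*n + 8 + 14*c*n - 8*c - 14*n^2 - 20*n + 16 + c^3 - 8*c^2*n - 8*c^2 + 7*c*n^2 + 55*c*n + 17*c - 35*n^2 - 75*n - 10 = c^3 + c^2*(-8*n - 8) + c*(7*n^2 + 69*n + 5) - 49*n^2 - 91*n + 14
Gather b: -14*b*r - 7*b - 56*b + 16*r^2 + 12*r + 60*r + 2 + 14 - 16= b*(-14*r - 63) + 16*r^2 + 72*r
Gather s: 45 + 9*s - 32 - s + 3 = 8*s + 16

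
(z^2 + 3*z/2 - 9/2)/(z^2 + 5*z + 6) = (z - 3/2)/(z + 2)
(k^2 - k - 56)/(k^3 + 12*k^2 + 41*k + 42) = (k - 8)/(k^2 + 5*k + 6)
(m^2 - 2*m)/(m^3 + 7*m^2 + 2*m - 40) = m/(m^2 + 9*m + 20)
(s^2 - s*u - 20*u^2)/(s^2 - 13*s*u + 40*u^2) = (s + 4*u)/(s - 8*u)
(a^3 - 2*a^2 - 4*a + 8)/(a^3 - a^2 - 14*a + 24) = (a^2 - 4)/(a^2 + a - 12)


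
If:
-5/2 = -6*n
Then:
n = 5/12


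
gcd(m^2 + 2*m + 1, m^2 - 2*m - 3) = m + 1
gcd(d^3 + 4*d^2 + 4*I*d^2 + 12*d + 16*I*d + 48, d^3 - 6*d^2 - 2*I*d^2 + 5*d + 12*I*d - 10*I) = d - 2*I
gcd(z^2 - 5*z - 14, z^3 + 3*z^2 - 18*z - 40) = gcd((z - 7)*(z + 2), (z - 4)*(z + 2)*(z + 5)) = z + 2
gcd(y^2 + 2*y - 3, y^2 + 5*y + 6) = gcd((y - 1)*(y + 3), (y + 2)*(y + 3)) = y + 3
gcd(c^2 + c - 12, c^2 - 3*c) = c - 3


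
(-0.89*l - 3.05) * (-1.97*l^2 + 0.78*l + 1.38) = 1.7533*l^3 + 5.3143*l^2 - 3.6072*l - 4.209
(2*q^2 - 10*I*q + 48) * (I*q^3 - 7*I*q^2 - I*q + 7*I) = 2*I*q^5 + 10*q^4 - 14*I*q^4 - 70*q^3 + 46*I*q^3 - 10*q^2 - 322*I*q^2 + 70*q - 48*I*q + 336*I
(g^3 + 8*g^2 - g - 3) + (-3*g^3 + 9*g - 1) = -2*g^3 + 8*g^2 + 8*g - 4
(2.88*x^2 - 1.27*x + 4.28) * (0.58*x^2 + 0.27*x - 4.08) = 1.6704*x^4 + 0.0410000000000001*x^3 - 9.6109*x^2 + 6.3372*x - 17.4624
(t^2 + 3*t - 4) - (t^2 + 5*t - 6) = 2 - 2*t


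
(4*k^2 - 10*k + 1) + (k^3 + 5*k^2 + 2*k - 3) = k^3 + 9*k^2 - 8*k - 2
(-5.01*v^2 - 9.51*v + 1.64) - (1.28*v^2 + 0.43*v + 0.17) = -6.29*v^2 - 9.94*v + 1.47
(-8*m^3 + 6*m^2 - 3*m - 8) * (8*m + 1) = -64*m^4 + 40*m^3 - 18*m^2 - 67*m - 8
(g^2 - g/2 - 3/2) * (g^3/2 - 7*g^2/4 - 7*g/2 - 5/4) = g^5/2 - 2*g^4 - 27*g^3/8 + 25*g^2/8 + 47*g/8 + 15/8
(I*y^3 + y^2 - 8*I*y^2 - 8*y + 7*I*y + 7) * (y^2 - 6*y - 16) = I*y^5 + y^4 - 14*I*y^4 - 14*y^3 + 39*I*y^3 + 39*y^2 + 86*I*y^2 + 86*y - 112*I*y - 112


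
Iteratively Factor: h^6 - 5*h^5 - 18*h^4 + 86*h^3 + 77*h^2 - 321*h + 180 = (h + 3)*(h^5 - 8*h^4 + 6*h^3 + 68*h^2 - 127*h + 60) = (h + 3)^2*(h^4 - 11*h^3 + 39*h^2 - 49*h + 20) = (h - 5)*(h + 3)^2*(h^3 - 6*h^2 + 9*h - 4) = (h - 5)*(h - 4)*(h + 3)^2*(h^2 - 2*h + 1) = (h - 5)*(h - 4)*(h - 1)*(h + 3)^2*(h - 1)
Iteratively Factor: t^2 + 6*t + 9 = (t + 3)*(t + 3)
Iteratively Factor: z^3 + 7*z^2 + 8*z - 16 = (z + 4)*(z^2 + 3*z - 4) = (z + 4)^2*(z - 1)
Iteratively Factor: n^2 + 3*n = (n)*(n + 3)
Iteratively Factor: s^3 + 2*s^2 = (s)*(s^2 + 2*s) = s^2*(s + 2)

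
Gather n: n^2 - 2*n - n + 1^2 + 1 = n^2 - 3*n + 2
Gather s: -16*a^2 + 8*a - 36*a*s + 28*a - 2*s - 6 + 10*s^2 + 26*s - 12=-16*a^2 + 36*a + 10*s^2 + s*(24 - 36*a) - 18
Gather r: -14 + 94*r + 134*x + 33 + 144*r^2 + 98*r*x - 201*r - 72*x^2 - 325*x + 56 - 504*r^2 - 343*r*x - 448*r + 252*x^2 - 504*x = -360*r^2 + r*(-245*x - 555) + 180*x^2 - 695*x + 75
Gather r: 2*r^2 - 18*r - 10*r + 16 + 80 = 2*r^2 - 28*r + 96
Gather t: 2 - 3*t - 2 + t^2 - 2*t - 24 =t^2 - 5*t - 24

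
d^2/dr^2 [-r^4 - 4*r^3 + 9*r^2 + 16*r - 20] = -12*r^2 - 24*r + 18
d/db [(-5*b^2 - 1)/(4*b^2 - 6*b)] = (15*b^2 + 4*b - 3)/(2*b^2*(4*b^2 - 12*b + 9))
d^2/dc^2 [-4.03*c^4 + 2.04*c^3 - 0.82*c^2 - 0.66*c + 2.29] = -48.36*c^2 + 12.24*c - 1.64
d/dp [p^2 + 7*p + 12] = 2*p + 7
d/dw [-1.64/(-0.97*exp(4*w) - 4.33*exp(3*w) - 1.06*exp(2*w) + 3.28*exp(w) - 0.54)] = (-6.3632*exp(3*w) - 21.3036*exp(2*w) - 3.4768*exp(w) + 5.3792)*exp(w)/(0.97*exp(4*w) + 4.33*exp(3*w) + 1.06*exp(2*w) - 3.28*exp(w) + 0.54)^2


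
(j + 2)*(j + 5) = j^2 + 7*j + 10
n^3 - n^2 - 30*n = n*(n - 6)*(n + 5)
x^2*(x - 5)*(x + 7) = x^4 + 2*x^3 - 35*x^2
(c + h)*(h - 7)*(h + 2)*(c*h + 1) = c^2*h^3 - 5*c^2*h^2 - 14*c^2*h + c*h^4 - 5*c*h^3 - 13*c*h^2 - 5*c*h - 14*c + h^3 - 5*h^2 - 14*h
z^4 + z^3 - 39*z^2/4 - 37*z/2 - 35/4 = (z - 7/2)*(z + 1)^2*(z + 5/2)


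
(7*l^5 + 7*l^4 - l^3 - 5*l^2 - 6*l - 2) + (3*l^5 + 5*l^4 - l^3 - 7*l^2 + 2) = 10*l^5 + 12*l^4 - 2*l^3 - 12*l^2 - 6*l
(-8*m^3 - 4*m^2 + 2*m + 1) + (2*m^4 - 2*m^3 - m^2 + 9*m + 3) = 2*m^4 - 10*m^3 - 5*m^2 + 11*m + 4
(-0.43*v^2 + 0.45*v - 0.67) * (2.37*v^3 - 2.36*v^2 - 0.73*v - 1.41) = -1.0191*v^5 + 2.0813*v^4 - 2.336*v^3 + 1.859*v^2 - 0.1454*v + 0.9447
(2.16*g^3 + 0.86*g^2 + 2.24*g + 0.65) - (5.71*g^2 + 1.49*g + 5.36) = 2.16*g^3 - 4.85*g^2 + 0.75*g - 4.71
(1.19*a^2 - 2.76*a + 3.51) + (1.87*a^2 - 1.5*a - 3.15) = 3.06*a^2 - 4.26*a + 0.36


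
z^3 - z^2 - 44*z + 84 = (z - 6)*(z - 2)*(z + 7)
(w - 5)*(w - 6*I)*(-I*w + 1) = -I*w^3 - 5*w^2 + 5*I*w^2 + 25*w - 6*I*w + 30*I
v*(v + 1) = v^2 + v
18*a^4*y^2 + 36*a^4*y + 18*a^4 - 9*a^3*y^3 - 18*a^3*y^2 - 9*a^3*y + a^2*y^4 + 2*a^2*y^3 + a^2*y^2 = (-6*a + y)*(-3*a + y)*(a*y + a)^2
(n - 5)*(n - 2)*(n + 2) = n^3 - 5*n^2 - 4*n + 20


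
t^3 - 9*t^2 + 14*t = t*(t - 7)*(t - 2)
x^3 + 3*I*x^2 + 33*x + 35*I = (x - 5*I)*(x + I)*(x + 7*I)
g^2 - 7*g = g*(g - 7)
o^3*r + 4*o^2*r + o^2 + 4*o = o*(o + 4)*(o*r + 1)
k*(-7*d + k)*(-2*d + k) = 14*d^2*k - 9*d*k^2 + k^3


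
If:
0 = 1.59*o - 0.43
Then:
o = 0.27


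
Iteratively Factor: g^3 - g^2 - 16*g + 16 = (g - 1)*(g^2 - 16) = (g - 4)*(g - 1)*(g + 4)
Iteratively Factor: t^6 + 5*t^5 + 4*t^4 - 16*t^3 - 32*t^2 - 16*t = (t)*(t^5 + 5*t^4 + 4*t^3 - 16*t^2 - 32*t - 16) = t*(t + 2)*(t^4 + 3*t^3 - 2*t^2 - 12*t - 8) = t*(t + 1)*(t + 2)*(t^3 + 2*t^2 - 4*t - 8) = t*(t - 2)*(t + 1)*(t + 2)*(t^2 + 4*t + 4) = t*(t - 2)*(t + 1)*(t + 2)^2*(t + 2)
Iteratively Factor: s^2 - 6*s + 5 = (s - 5)*(s - 1)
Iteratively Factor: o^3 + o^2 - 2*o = (o - 1)*(o^2 + 2*o) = o*(o - 1)*(o + 2)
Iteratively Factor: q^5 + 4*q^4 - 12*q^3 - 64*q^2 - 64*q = (q + 4)*(q^4 - 12*q^2 - 16*q) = (q - 4)*(q + 4)*(q^3 + 4*q^2 + 4*q) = (q - 4)*(q + 2)*(q + 4)*(q^2 + 2*q) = q*(q - 4)*(q + 2)*(q + 4)*(q + 2)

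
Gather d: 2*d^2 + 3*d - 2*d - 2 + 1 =2*d^2 + d - 1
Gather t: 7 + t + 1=t + 8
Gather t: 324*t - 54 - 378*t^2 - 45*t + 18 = -378*t^2 + 279*t - 36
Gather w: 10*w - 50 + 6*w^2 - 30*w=6*w^2 - 20*w - 50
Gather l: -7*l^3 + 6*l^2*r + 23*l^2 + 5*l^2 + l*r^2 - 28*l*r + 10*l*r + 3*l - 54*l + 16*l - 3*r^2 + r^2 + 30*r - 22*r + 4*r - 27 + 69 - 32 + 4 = -7*l^3 + l^2*(6*r + 28) + l*(r^2 - 18*r - 35) - 2*r^2 + 12*r + 14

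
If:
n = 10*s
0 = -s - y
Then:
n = -10*y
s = -y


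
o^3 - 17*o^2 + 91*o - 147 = (o - 7)^2*(o - 3)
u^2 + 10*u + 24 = (u + 4)*(u + 6)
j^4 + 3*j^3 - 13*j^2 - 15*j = j*(j - 3)*(j + 1)*(j + 5)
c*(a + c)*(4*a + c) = 4*a^2*c + 5*a*c^2 + c^3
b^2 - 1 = (b - 1)*(b + 1)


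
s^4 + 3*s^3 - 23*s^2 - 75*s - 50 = (s - 5)*(s + 1)*(s + 2)*(s + 5)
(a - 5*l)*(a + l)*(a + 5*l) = a^3 + a^2*l - 25*a*l^2 - 25*l^3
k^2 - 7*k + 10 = (k - 5)*(k - 2)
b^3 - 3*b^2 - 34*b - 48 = (b - 8)*(b + 2)*(b + 3)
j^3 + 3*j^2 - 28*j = j*(j - 4)*(j + 7)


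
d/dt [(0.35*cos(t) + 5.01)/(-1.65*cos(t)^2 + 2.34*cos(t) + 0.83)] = (-0.5775*cos(t)^2 - 16.533*cos(t) + 11.4329)*sin(t)/(2.7225*cos(t)^4 - 7.722*cos(t)^3 + 2.7366*cos(t)^2 + 3.8844*cos(t) + 0.6889)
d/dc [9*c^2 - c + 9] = 18*c - 1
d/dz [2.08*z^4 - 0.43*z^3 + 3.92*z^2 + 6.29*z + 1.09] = 8.32*z^3 - 1.29*z^2 + 7.84*z + 6.29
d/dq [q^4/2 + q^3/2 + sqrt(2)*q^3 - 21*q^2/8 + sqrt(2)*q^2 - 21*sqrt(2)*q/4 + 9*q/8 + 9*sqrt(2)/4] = 2*q^3 + 3*q^2/2 + 3*sqrt(2)*q^2 - 21*q/4 + 2*sqrt(2)*q - 21*sqrt(2)/4 + 9/8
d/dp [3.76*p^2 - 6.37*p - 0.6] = 7.52*p - 6.37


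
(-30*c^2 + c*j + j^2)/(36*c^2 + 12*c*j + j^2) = (-5*c + j)/(6*c + j)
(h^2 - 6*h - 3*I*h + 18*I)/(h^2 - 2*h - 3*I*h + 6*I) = (h - 6)/(h - 2)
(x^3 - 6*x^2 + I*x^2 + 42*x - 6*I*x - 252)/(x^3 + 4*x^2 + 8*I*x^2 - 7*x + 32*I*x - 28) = (x^2 - 6*x*(1 + I) + 36*I)/(x^2 + x*(4 + I) + 4*I)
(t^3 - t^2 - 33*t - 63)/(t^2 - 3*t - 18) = (t^2 - 4*t - 21)/(t - 6)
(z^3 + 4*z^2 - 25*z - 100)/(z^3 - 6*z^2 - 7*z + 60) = (z^2 + 9*z + 20)/(z^2 - z - 12)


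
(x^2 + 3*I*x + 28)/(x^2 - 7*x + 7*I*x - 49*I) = (x - 4*I)/(x - 7)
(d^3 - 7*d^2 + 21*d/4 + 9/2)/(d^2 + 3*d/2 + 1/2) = (d^2 - 15*d/2 + 9)/(d + 1)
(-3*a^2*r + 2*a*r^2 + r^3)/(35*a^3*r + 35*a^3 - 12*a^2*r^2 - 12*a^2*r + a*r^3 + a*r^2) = r*(-3*a^2 + 2*a*r + r^2)/(a*(35*a^2*r + 35*a^2 - 12*a*r^2 - 12*a*r + r^3 + r^2))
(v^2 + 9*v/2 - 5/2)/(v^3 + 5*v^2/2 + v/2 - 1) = (v + 5)/(v^2 + 3*v + 2)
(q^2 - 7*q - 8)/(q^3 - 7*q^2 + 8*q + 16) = (q - 8)/(q^2 - 8*q + 16)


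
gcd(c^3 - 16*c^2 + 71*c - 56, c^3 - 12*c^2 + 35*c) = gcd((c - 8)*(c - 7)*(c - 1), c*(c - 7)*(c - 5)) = c - 7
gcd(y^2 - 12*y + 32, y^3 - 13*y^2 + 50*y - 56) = y - 4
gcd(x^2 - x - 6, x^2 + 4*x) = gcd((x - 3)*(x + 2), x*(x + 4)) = 1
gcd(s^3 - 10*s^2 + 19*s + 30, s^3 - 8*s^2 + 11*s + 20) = s^2 - 4*s - 5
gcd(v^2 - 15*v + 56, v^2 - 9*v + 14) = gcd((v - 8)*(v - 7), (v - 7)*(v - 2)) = v - 7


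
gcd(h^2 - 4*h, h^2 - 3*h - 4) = h - 4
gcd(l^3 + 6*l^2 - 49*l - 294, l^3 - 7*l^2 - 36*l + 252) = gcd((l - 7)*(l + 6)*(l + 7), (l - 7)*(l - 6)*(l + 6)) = l^2 - l - 42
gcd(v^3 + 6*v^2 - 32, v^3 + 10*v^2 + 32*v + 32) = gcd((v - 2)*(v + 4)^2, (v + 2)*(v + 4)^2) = v^2 + 8*v + 16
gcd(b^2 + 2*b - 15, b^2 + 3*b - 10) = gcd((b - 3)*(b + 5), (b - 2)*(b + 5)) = b + 5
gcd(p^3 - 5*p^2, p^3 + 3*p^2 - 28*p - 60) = p - 5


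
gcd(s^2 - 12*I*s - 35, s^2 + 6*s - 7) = 1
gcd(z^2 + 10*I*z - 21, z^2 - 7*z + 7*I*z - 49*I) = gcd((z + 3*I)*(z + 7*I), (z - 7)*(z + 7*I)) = z + 7*I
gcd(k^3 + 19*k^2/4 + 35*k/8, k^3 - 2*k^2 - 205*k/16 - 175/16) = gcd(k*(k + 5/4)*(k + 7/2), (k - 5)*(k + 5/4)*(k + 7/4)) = k + 5/4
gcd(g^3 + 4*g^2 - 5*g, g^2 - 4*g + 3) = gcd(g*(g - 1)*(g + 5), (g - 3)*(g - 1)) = g - 1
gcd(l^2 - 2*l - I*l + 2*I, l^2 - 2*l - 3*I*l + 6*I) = l - 2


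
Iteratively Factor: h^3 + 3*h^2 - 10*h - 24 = (h + 4)*(h^2 - h - 6) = (h + 2)*(h + 4)*(h - 3)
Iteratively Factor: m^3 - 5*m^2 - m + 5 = (m - 1)*(m^2 - 4*m - 5) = (m - 5)*(m - 1)*(m + 1)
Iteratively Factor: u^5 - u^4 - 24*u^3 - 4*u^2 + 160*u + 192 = (u - 4)*(u^4 + 3*u^3 - 12*u^2 - 52*u - 48) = (u - 4)*(u + 3)*(u^3 - 12*u - 16) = (u - 4)*(u + 2)*(u + 3)*(u^2 - 2*u - 8) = (u - 4)^2*(u + 2)*(u + 3)*(u + 2)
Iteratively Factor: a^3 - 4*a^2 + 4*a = (a - 2)*(a^2 - 2*a) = a*(a - 2)*(a - 2)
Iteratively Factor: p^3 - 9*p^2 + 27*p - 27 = (p - 3)*(p^2 - 6*p + 9) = (p - 3)^2*(p - 3)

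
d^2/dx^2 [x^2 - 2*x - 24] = 2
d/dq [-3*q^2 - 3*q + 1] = -6*q - 3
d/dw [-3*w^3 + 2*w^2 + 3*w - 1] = -9*w^2 + 4*w + 3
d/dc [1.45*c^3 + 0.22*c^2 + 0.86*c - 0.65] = 4.35*c^2 + 0.44*c + 0.86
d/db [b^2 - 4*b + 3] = 2*b - 4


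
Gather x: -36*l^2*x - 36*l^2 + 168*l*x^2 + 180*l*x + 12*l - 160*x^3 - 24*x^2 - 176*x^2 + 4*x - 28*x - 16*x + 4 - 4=-36*l^2 + 12*l - 160*x^3 + x^2*(168*l - 200) + x*(-36*l^2 + 180*l - 40)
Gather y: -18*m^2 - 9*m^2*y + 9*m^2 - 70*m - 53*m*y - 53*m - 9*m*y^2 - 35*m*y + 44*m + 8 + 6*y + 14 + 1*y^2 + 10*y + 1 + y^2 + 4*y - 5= -9*m^2 - 79*m + y^2*(2 - 9*m) + y*(-9*m^2 - 88*m + 20) + 18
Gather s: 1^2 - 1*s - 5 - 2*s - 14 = -3*s - 18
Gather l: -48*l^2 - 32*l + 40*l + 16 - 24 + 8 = -48*l^2 + 8*l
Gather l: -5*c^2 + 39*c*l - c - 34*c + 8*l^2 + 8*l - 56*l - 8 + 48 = -5*c^2 - 35*c + 8*l^2 + l*(39*c - 48) + 40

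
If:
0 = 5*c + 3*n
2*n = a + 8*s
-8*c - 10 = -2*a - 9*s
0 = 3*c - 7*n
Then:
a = 80/7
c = 0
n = 0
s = -10/7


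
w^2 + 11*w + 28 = (w + 4)*(w + 7)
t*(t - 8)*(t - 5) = t^3 - 13*t^2 + 40*t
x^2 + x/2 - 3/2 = (x - 1)*(x + 3/2)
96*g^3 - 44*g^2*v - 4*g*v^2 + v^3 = (-8*g + v)*(-2*g + v)*(6*g + v)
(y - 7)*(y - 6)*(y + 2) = y^3 - 11*y^2 + 16*y + 84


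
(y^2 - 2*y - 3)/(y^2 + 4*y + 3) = (y - 3)/(y + 3)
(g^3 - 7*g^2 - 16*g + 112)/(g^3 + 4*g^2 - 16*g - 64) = (g - 7)/(g + 4)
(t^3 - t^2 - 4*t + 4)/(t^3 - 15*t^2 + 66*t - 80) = (t^2 + t - 2)/(t^2 - 13*t + 40)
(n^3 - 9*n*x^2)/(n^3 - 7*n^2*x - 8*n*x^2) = (-n^2 + 9*x^2)/(-n^2 + 7*n*x + 8*x^2)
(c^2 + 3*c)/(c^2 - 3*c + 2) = c*(c + 3)/(c^2 - 3*c + 2)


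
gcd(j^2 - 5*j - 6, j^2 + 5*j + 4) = j + 1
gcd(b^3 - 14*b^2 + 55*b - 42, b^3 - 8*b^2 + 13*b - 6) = b^2 - 7*b + 6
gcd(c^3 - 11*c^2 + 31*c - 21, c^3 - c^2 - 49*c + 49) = c^2 - 8*c + 7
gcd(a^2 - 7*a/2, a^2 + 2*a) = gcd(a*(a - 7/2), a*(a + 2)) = a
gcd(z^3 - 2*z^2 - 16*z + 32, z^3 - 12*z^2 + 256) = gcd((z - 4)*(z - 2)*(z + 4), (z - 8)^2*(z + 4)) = z + 4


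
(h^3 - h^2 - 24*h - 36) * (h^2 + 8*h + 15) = h^5 + 7*h^4 - 17*h^3 - 243*h^2 - 648*h - 540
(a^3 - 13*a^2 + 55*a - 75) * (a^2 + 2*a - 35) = a^5 - 11*a^4 - 6*a^3 + 490*a^2 - 2075*a + 2625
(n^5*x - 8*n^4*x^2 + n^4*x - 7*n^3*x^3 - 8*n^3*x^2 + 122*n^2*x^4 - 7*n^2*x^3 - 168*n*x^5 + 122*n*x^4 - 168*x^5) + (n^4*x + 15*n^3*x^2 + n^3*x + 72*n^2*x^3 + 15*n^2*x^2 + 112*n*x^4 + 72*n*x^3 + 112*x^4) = n^5*x - 8*n^4*x^2 + 2*n^4*x - 7*n^3*x^3 + 7*n^3*x^2 + n^3*x + 122*n^2*x^4 + 65*n^2*x^3 + 15*n^2*x^2 - 168*n*x^5 + 234*n*x^4 + 72*n*x^3 - 168*x^5 + 112*x^4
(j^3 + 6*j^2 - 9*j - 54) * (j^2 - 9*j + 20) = j^5 - 3*j^4 - 43*j^3 + 147*j^2 + 306*j - 1080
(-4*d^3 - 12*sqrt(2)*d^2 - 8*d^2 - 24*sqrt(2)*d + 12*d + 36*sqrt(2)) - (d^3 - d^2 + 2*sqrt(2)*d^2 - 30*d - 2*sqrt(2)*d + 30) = -5*d^3 - 14*sqrt(2)*d^2 - 7*d^2 - 22*sqrt(2)*d + 42*d - 30 + 36*sqrt(2)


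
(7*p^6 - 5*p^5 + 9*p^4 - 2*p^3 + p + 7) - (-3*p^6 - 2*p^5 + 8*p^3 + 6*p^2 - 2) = 10*p^6 - 3*p^5 + 9*p^4 - 10*p^3 - 6*p^2 + p + 9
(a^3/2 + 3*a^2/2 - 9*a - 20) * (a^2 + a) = a^5/2 + 2*a^4 - 15*a^3/2 - 29*a^2 - 20*a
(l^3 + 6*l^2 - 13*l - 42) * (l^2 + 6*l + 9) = l^5 + 12*l^4 + 32*l^3 - 66*l^2 - 369*l - 378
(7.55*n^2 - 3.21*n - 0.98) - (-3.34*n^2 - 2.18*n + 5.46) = 10.89*n^2 - 1.03*n - 6.44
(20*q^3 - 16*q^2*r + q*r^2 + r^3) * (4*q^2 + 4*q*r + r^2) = 80*q^5 + 16*q^4*r - 40*q^3*r^2 - 8*q^2*r^3 + 5*q*r^4 + r^5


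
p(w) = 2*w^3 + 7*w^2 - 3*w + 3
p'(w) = 6*w^2 + 14*w - 3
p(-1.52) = 16.71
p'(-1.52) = -10.42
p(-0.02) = 3.06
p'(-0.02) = -3.28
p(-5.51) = -102.52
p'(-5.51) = 102.02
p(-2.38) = 22.83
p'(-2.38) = -2.33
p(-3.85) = 4.17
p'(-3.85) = 32.04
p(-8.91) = -829.25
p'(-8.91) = 348.59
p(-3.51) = 13.28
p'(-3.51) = 21.78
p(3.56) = 171.27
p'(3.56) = 122.88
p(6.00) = 669.00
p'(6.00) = 297.00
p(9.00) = 2001.00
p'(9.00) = 609.00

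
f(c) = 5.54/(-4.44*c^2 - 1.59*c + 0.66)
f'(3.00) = 0.08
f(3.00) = -0.13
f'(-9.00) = -0.00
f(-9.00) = -0.02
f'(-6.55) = -0.01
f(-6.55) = -0.03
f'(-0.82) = -30.21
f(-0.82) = -5.42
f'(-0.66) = -468.76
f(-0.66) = -24.66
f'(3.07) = 0.08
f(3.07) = -0.12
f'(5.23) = 0.02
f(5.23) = -0.04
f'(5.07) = 0.02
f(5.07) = -0.05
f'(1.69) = 0.43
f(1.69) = -0.38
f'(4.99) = 0.02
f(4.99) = -0.05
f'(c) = 5.54*(8.88*c + 1.59)/(-4.44*c^2 - 1.59*c + 0.66)^2 = (49.1952*c + 8.8086)/(4.44*c^2 + 1.59*c - 0.66)^2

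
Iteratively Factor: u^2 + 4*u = (u)*(u + 4)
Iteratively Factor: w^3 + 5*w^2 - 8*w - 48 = (w + 4)*(w^2 + w - 12) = (w - 3)*(w + 4)*(w + 4)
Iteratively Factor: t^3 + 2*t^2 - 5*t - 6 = (t - 2)*(t^2 + 4*t + 3) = (t - 2)*(t + 3)*(t + 1)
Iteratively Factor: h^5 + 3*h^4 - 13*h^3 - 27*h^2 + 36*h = (h - 3)*(h^4 + 6*h^3 + 5*h^2 - 12*h) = (h - 3)*(h + 3)*(h^3 + 3*h^2 - 4*h) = (h - 3)*(h + 3)*(h + 4)*(h^2 - h) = h*(h - 3)*(h + 3)*(h + 4)*(h - 1)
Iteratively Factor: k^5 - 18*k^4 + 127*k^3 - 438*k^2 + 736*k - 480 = (k - 3)*(k^4 - 15*k^3 + 82*k^2 - 192*k + 160) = (k - 5)*(k - 3)*(k^3 - 10*k^2 + 32*k - 32) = (k - 5)*(k - 4)*(k - 3)*(k^2 - 6*k + 8) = (k - 5)*(k - 4)*(k - 3)*(k - 2)*(k - 4)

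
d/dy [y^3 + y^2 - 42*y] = 3*y^2 + 2*y - 42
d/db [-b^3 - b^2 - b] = -3*b^2 - 2*b - 1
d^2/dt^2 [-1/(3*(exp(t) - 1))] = (exp(t) + 1)*exp(t)/(3*(1 - exp(t))^3)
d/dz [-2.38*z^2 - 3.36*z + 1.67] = -4.76*z - 3.36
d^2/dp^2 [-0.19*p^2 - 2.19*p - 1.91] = -0.380000000000000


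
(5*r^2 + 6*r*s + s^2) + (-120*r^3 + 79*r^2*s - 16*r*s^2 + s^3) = -120*r^3 + 79*r^2*s + 5*r^2 - 16*r*s^2 + 6*r*s + s^3 + s^2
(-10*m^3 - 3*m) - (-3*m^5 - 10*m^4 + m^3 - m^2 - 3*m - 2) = 3*m^5 + 10*m^4 - 11*m^3 + m^2 + 2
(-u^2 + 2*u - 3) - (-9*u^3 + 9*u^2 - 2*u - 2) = 9*u^3 - 10*u^2 + 4*u - 1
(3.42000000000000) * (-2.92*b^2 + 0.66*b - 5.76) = -9.9864*b^2 + 2.2572*b - 19.6992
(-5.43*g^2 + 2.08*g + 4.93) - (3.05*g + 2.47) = -5.43*g^2 - 0.97*g + 2.46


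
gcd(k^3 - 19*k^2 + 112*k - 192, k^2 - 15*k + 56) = k - 8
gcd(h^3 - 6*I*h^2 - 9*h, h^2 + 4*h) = h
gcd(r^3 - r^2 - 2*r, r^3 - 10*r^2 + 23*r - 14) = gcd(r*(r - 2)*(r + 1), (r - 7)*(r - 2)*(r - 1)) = r - 2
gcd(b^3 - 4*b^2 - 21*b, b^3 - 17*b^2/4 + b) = b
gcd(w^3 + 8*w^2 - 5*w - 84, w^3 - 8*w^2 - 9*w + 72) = w - 3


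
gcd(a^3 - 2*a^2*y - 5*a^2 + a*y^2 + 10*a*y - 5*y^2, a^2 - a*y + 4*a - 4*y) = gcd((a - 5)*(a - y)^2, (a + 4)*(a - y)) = -a + y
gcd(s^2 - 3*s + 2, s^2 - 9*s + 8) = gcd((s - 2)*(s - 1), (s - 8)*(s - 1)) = s - 1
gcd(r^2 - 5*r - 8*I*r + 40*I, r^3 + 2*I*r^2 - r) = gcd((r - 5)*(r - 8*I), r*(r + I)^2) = 1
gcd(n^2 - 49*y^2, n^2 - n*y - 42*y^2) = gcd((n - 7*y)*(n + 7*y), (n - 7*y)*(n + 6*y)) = -n + 7*y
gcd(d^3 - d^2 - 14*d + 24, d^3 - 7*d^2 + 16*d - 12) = d^2 - 5*d + 6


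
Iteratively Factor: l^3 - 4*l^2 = (l)*(l^2 - 4*l) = l^2*(l - 4)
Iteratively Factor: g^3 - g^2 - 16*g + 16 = (g - 4)*(g^2 + 3*g - 4) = (g - 4)*(g + 4)*(g - 1)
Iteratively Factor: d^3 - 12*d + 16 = (d + 4)*(d^2 - 4*d + 4) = (d - 2)*(d + 4)*(d - 2)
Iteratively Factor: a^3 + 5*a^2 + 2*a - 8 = (a + 2)*(a^2 + 3*a - 4) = (a + 2)*(a + 4)*(a - 1)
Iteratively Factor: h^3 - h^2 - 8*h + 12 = (h + 3)*(h^2 - 4*h + 4) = (h - 2)*(h + 3)*(h - 2)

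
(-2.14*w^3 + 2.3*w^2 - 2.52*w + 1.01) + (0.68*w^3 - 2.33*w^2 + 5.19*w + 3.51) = -1.46*w^3 - 0.0300000000000002*w^2 + 2.67*w + 4.52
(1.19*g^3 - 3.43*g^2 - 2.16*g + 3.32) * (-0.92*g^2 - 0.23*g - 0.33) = -1.0948*g^5 + 2.8819*g^4 + 2.3834*g^3 - 1.4257*g^2 - 0.0507999999999998*g - 1.0956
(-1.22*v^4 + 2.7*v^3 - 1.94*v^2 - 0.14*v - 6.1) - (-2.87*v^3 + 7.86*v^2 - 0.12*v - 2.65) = -1.22*v^4 + 5.57*v^3 - 9.8*v^2 - 0.02*v - 3.45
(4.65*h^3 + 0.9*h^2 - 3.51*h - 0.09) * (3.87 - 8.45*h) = -39.2925*h^4 + 10.3905*h^3 + 33.1425*h^2 - 12.8232*h - 0.3483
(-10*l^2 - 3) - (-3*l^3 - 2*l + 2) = 3*l^3 - 10*l^2 + 2*l - 5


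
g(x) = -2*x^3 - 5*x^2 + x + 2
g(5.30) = -430.90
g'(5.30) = -220.54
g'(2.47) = -60.31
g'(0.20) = -1.24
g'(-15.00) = -1199.00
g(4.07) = -211.59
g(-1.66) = -4.29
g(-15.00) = 5612.00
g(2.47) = -56.17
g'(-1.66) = 1.07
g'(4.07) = -139.09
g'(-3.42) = -34.98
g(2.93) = -88.30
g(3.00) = -94.00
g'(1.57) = -29.49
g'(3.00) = -83.00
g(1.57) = -16.49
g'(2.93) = -79.81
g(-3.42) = 20.10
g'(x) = -6*x^2 - 10*x + 1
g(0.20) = 1.98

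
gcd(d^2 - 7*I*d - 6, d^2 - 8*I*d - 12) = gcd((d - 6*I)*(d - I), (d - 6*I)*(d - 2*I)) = d - 6*I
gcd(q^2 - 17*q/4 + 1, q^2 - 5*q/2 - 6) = q - 4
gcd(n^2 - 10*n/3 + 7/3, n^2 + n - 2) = n - 1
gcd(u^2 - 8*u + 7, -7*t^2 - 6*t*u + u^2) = 1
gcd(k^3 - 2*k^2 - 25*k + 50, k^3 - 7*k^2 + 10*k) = k^2 - 7*k + 10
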